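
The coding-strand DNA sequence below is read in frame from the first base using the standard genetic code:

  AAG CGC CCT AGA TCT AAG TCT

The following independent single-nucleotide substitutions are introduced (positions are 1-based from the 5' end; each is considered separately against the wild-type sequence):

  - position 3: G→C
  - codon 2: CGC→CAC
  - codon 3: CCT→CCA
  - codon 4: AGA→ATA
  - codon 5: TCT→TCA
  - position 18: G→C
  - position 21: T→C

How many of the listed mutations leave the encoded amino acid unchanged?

3

Codon 1: AAG (Lys) → AAC (Asn) — missense.
Codon 2: CGC (Arg) → CAC (His) — missense.
Codon 3: CCT (Pro) → CCA (Pro) — synonymous.
Codon 4: AGA (Arg) → ATA (Ile) — missense.
Codon 5: TCT (Ser) → TCA (Ser) — synonymous.
Codon 6: AAG (Lys) → AAC (Asn) — missense.
Codon 7: TCT (Ser) → TCC (Ser) — synonymous.
Synonymous: 3 of 7.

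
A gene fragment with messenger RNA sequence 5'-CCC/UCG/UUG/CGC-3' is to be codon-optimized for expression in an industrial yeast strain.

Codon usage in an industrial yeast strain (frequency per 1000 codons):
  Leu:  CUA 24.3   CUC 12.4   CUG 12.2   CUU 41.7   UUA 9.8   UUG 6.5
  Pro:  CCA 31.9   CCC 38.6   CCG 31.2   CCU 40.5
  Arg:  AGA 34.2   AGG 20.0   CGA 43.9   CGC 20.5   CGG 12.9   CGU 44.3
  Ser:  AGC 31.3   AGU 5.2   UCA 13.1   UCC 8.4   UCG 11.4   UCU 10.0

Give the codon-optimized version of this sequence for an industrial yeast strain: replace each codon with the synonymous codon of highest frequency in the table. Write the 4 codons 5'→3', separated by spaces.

Codon 1 (Pro): best is CCU at 40.5.
Codon 2 (Ser): best is AGC at 31.3.
Codon 3 (Leu): best is CUU at 41.7.
Codon 4 (Arg): best is CGU at 44.3.

CCU AGC CUU CGU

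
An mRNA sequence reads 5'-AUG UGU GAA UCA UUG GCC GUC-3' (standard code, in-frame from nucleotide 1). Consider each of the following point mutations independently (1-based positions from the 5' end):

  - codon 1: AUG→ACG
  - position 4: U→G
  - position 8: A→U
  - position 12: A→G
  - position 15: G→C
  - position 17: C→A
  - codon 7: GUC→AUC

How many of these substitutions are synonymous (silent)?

Codon 1: AUG (Met) → ACG (Thr) — missense.
Codon 2: UGU (Cys) → GGU (Gly) — missense.
Codon 3: GAA (Glu) → GUA (Val) — missense.
Codon 4: UCA (Ser) → UCG (Ser) — synonymous.
Codon 5: UUG (Leu) → UUC (Phe) — missense.
Codon 6: GCC (Ala) → GAC (Asp) — missense.
Codon 7: GUC (Val) → AUC (Ile) — missense.
Synonymous: 1 of 7.

1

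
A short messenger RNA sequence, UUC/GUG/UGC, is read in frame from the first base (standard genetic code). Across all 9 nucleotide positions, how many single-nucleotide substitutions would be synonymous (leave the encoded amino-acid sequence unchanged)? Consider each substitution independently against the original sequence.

Codon 1 (UUC, Phe): 1 synonymous substitution.
Codon 2 (GUG, Val): 3 synonymous substitutions.
Codon 3 (UGC, Cys): 1 synonymous substitution.
Total: 1 + 3 + 1 = 5.

5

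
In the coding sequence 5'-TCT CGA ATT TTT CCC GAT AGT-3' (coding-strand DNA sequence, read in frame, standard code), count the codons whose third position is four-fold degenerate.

Codon 1 TCT (Ser): third position 4-fold.
Codon 2 CGA (Arg): third position 4-fold.
Codon 3 ATT (Ile): third position 3-fold.
Codon 4 TTT (Phe): third position 2-fold.
Codon 5 CCC (Pro): third position 4-fold.
Codon 6 GAT (Asp): third position 2-fold.
Codon 7 AGT (Ser): third position 2-fold.
Four-fold degenerate third positions: 3.

3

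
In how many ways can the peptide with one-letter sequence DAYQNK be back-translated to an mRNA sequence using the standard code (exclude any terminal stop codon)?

Asp: 2 codons.
Ala: 4 codons.
Tyr: 2 codons.
Gln: 2 codons.
Asn: 2 codons.
Lys: 2 codons.
2 × 4 × 2 × 2 × 2 × 2 = 128.

128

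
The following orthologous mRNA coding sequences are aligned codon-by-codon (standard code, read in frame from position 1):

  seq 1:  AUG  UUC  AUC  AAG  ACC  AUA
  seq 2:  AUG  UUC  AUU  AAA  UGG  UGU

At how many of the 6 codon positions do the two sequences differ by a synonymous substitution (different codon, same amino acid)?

2

Codon 1: AUG Met / AUG Met — identical.
Codon 2: UUC Phe / UUC Phe — identical.
Codon 3: AUC Ile / AUU Ile — synonymous.
Codon 4: AAG Lys / AAA Lys — synonymous.
Codon 5: ACC Thr / UGG Trp — nonsynonymous.
Codon 6: AUA Ile / UGU Cys — nonsynonymous.
Synonymous differences: 2.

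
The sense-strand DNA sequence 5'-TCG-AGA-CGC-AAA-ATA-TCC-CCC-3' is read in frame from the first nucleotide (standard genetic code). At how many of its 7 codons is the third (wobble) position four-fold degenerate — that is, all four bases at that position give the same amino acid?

Codon 1 TCG (Ser): third position 4-fold.
Codon 2 AGA (Arg): third position 2-fold.
Codon 3 CGC (Arg): third position 4-fold.
Codon 4 AAA (Lys): third position 2-fold.
Codon 5 ATA (Ile): third position 3-fold.
Codon 6 TCC (Ser): third position 4-fold.
Codon 7 CCC (Pro): third position 4-fold.
Four-fold degenerate third positions: 4.

4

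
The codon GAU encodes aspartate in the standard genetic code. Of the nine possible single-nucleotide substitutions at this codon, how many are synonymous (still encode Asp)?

1

Position 1: none → 0 synonymous.
Position 2: none → 0 synonymous.
Position 3: GAC → 1 synonymous.
Total: 0 + 0 + 1 = 1.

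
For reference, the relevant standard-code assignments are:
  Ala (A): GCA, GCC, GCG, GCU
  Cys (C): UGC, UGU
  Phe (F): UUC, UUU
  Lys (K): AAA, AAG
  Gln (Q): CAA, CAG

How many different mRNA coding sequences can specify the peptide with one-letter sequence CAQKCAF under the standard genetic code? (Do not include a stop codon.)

Cys: 2 codons.
Ala: 4 codons.
Gln: 2 codons.
Lys: 2 codons.
Cys: 2 codons.
Ala: 4 codons.
Phe: 2 codons.
2 × 4 × 2 × 2 × 2 × 4 × 2 = 512.

512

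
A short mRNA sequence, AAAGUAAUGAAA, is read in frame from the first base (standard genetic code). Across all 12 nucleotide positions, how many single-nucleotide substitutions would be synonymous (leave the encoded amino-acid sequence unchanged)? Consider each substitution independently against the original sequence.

5

Codon 1 (AAA, Lys): 1 synonymous substitution.
Codon 2 (GUA, Val): 3 synonymous substitutions.
Codon 3 (AUG, Met): 0 synonymous substitutions.
Codon 4 (AAA, Lys): 1 synonymous substitution.
Total: 1 + 3 + 0 + 1 = 5.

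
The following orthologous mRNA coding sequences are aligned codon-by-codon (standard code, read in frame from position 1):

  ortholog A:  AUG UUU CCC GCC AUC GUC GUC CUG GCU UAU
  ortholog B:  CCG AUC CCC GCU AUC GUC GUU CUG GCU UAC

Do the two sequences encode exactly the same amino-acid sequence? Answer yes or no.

Codon 1: AUG Met / CCG Pro — nonsynonymous.
Codon 2: UUU Phe / AUC Ile — nonsynonymous.
Codon 3: CCC Pro / CCC Pro — identical.
Codon 4: GCC Ala / GCU Ala — synonymous.
Codon 5: AUC Ile / AUC Ile — identical.
Codon 6: GUC Val / GUC Val — identical.
Codon 7: GUC Val / GUU Val — synonymous.
Codon 8: CUG Leu / CUG Leu — identical.
Codon 9: GCU Ala / GCU Ala — identical.
Codon 10: UAU Tyr / UAC Tyr — synonymous.
Nonsynonymous differences: 2 → different protein.

no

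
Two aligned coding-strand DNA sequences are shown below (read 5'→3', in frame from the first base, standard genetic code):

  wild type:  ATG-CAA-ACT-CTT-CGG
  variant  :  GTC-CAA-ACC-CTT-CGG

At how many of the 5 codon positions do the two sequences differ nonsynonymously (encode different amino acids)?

1

Codon 1: ATG Met / GTC Val — nonsynonymous.
Codon 2: CAA Gln / CAA Gln — identical.
Codon 3: ACT Thr / ACC Thr — synonymous.
Codon 4: CTT Leu / CTT Leu — identical.
Codon 5: CGG Arg / CGG Arg — identical.
Nonsynonymous differences: 1.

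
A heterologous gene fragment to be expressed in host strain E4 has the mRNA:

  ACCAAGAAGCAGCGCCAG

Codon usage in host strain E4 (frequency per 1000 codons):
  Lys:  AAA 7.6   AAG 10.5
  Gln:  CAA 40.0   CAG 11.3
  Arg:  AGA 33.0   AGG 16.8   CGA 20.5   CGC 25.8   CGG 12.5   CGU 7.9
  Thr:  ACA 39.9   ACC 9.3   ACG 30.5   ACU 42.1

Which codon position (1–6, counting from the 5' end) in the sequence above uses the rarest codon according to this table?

Codon 1 ACC (Thr): 9.3 per 1000.
Codon 2 AAG (Lys): 10.5 per 1000.
Codon 3 AAG (Lys): 10.5 per 1000.
Codon 4 CAG (Gln): 11.3 per 1000.
Codon 5 CGC (Arg): 25.8 per 1000.
Codon 6 CAG (Gln): 11.3 per 1000.
Lowest frequency is 9.3 at codon 1.

1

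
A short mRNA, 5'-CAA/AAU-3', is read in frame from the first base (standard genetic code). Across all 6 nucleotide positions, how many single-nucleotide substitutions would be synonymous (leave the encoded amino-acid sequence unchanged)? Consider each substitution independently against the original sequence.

2

Codon 1 (CAA, Gln): 1 synonymous substitution.
Codon 2 (AAU, Asn): 1 synonymous substitution.
Total: 1 + 1 = 2.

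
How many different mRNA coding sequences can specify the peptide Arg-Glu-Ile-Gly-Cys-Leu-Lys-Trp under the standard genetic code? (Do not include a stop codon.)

3456

Arg: 6 codons.
Glu: 2 codons.
Ile: 3 codons.
Gly: 4 codons.
Cys: 2 codons.
Leu: 6 codons.
Lys: 2 codons.
Trp: 1 codon.
6 × 2 × 3 × 4 × 2 × 6 × 2 × 1 = 3456.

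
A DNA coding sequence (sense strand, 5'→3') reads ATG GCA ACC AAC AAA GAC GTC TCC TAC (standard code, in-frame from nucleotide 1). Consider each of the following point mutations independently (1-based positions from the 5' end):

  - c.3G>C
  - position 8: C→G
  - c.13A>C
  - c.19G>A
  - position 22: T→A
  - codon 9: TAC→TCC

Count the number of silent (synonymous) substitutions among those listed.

Codon 1: ATG (Met) → ATC (Ile) — missense.
Codon 3: ACC (Thr) → AGC (Ser) — missense.
Codon 5: AAA (Lys) → CAA (Gln) — missense.
Codon 7: GTC (Val) → ATC (Ile) — missense.
Codon 8: TCC (Ser) → ACC (Thr) — missense.
Codon 9: TAC (Tyr) → TCC (Ser) — missense.
Synonymous: 0 of 6.

0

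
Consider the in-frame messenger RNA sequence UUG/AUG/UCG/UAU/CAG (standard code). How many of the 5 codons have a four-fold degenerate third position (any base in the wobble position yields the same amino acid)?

Codon 1 UUG (Leu): third position 2-fold.
Codon 2 AUG (Met): third position 1-fold.
Codon 3 UCG (Ser): third position 4-fold.
Codon 4 UAU (Tyr): third position 2-fold.
Codon 5 CAG (Gln): third position 2-fold.
Four-fold degenerate third positions: 1.

1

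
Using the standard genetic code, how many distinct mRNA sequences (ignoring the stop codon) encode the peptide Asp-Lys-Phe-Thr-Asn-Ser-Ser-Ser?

13824

Asp: 2 codons.
Lys: 2 codons.
Phe: 2 codons.
Thr: 4 codons.
Asn: 2 codons.
Ser: 6 codons.
Ser: 6 codons.
Ser: 6 codons.
2 × 2 × 2 × 4 × 2 × 6 × 6 × 6 = 13824.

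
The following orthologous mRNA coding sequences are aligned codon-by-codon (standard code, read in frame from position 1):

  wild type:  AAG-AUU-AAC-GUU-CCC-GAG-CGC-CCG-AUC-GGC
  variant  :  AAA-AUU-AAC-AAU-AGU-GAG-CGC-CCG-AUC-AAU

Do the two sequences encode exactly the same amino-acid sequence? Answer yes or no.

no

Codon 1: AAG Lys / AAA Lys — synonymous.
Codon 2: AUU Ile / AUU Ile — identical.
Codon 3: AAC Asn / AAC Asn — identical.
Codon 4: GUU Val / AAU Asn — nonsynonymous.
Codon 5: CCC Pro / AGU Ser — nonsynonymous.
Codon 6: GAG Glu / GAG Glu — identical.
Codon 7: CGC Arg / CGC Arg — identical.
Codon 8: CCG Pro / CCG Pro — identical.
Codon 9: AUC Ile / AUC Ile — identical.
Codon 10: GGC Gly / AAU Asn — nonsynonymous.
Nonsynonymous differences: 3 → different protein.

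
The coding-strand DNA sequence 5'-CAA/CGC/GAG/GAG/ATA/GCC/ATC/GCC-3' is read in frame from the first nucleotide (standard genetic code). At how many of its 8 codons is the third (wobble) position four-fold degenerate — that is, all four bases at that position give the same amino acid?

3

Codon 1 CAA (Gln): third position 2-fold.
Codon 2 CGC (Arg): third position 4-fold.
Codon 3 GAG (Glu): third position 2-fold.
Codon 4 GAG (Glu): third position 2-fold.
Codon 5 ATA (Ile): third position 3-fold.
Codon 6 GCC (Ala): third position 4-fold.
Codon 7 ATC (Ile): third position 3-fold.
Codon 8 GCC (Ala): third position 4-fold.
Four-fold degenerate third positions: 3.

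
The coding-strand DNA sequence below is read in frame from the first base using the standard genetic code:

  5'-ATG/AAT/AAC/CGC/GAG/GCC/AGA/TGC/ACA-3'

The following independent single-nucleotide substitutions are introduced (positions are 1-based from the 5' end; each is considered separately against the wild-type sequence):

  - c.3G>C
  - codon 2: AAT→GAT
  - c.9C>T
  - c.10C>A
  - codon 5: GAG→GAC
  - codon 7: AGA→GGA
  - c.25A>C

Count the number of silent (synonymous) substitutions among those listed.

Codon 1: ATG (Met) → ATC (Ile) — missense.
Codon 2: AAT (Asn) → GAT (Asp) — missense.
Codon 3: AAC (Asn) → AAT (Asn) — synonymous.
Codon 4: CGC (Arg) → AGC (Ser) — missense.
Codon 5: GAG (Glu) → GAC (Asp) — missense.
Codon 7: AGA (Arg) → GGA (Gly) — missense.
Codon 9: ACA (Thr) → CCA (Pro) — missense.
Synonymous: 1 of 7.

1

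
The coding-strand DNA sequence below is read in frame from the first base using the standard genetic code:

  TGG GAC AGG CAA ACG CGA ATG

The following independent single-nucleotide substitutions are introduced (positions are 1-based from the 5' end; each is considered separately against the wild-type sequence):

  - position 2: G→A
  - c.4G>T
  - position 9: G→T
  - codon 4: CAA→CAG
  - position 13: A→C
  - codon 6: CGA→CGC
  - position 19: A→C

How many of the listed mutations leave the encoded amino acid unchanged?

Codon 1: TGG (Trp) → TAG (Stop) — nonsense.
Codon 2: GAC (Asp) → TAC (Tyr) — missense.
Codon 3: AGG (Arg) → AGT (Ser) — missense.
Codon 4: CAA (Gln) → CAG (Gln) — synonymous.
Codon 5: ACG (Thr) → CCG (Pro) — missense.
Codon 6: CGA (Arg) → CGC (Arg) — synonymous.
Codon 7: ATG (Met) → CTG (Leu) — missense.
Synonymous: 2 of 7.

2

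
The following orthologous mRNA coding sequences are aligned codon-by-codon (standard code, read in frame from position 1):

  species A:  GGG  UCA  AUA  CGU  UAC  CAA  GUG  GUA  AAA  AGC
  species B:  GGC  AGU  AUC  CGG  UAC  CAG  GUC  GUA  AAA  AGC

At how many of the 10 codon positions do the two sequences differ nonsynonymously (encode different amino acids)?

Codon 1: GGG Gly / GGC Gly — synonymous.
Codon 2: UCA Ser / AGU Ser — synonymous.
Codon 3: AUA Ile / AUC Ile — synonymous.
Codon 4: CGU Arg / CGG Arg — synonymous.
Codon 5: UAC Tyr / UAC Tyr — identical.
Codon 6: CAA Gln / CAG Gln — synonymous.
Codon 7: GUG Val / GUC Val — synonymous.
Codon 8: GUA Val / GUA Val — identical.
Codon 9: AAA Lys / AAA Lys — identical.
Codon 10: AGC Ser / AGC Ser — identical.
Nonsynonymous differences: 0.

0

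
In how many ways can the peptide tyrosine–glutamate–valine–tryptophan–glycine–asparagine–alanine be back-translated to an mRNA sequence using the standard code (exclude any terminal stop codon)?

Tyr: 2 codons.
Glu: 2 codons.
Val: 4 codons.
Trp: 1 codon.
Gly: 4 codons.
Asn: 2 codons.
Ala: 4 codons.
2 × 2 × 4 × 1 × 4 × 2 × 4 = 512.

512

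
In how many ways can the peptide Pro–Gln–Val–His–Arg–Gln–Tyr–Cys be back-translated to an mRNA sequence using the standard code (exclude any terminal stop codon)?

Pro: 4 codons.
Gln: 2 codons.
Val: 4 codons.
His: 2 codons.
Arg: 6 codons.
Gln: 2 codons.
Tyr: 2 codons.
Cys: 2 codons.
4 × 2 × 4 × 2 × 6 × 2 × 2 × 2 = 3072.

3072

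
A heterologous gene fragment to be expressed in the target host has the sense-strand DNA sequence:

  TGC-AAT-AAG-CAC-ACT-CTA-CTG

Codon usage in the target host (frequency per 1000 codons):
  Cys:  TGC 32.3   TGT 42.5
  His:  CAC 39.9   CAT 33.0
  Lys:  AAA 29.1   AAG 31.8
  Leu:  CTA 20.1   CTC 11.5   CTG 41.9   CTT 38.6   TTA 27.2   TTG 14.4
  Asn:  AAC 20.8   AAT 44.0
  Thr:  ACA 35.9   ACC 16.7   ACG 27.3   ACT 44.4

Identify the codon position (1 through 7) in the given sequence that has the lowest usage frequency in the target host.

6

Codon 1 TGC (Cys): 32.3 per 1000.
Codon 2 AAT (Asn): 44.0 per 1000.
Codon 3 AAG (Lys): 31.8 per 1000.
Codon 4 CAC (His): 39.9 per 1000.
Codon 5 ACT (Thr): 44.4 per 1000.
Codon 6 CTA (Leu): 20.1 per 1000.
Codon 7 CTG (Leu): 41.9 per 1000.
Lowest frequency is 20.1 at codon 6.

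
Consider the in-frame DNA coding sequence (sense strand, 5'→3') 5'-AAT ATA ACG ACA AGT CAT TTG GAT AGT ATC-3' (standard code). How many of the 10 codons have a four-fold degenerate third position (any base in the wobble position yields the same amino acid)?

2

Codon 1 AAT (Asn): third position 2-fold.
Codon 2 ATA (Ile): third position 3-fold.
Codon 3 ACG (Thr): third position 4-fold.
Codon 4 ACA (Thr): third position 4-fold.
Codon 5 AGT (Ser): third position 2-fold.
Codon 6 CAT (His): third position 2-fold.
Codon 7 TTG (Leu): third position 2-fold.
Codon 8 GAT (Asp): third position 2-fold.
Codon 9 AGT (Ser): third position 2-fold.
Codon 10 ATC (Ile): third position 3-fold.
Four-fold degenerate third positions: 2.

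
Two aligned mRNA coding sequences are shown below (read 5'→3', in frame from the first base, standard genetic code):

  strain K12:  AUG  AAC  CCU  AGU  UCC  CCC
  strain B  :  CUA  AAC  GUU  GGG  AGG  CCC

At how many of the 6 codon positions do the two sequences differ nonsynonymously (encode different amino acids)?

4

Codon 1: AUG Met / CUA Leu — nonsynonymous.
Codon 2: AAC Asn / AAC Asn — identical.
Codon 3: CCU Pro / GUU Val — nonsynonymous.
Codon 4: AGU Ser / GGG Gly — nonsynonymous.
Codon 5: UCC Ser / AGG Arg — nonsynonymous.
Codon 6: CCC Pro / CCC Pro — identical.
Nonsynonymous differences: 4.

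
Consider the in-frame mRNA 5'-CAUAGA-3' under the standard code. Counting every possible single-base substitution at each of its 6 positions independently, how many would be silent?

Codon 1 (CAU, His): 1 synonymous substitution.
Codon 2 (AGA, Arg): 2 synonymous substitutions.
Total: 1 + 2 = 3.

3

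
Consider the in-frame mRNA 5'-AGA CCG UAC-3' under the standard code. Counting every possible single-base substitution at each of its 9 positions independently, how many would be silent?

Codon 1 (AGA, Arg): 2 synonymous substitutions.
Codon 2 (CCG, Pro): 3 synonymous substitutions.
Codon 3 (UAC, Tyr): 1 synonymous substitution.
Total: 2 + 3 + 1 = 6.

6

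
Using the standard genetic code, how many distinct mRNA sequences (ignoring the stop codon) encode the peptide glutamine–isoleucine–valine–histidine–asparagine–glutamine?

Gln: 2 codons.
Ile: 3 codons.
Val: 4 codons.
His: 2 codons.
Asn: 2 codons.
Gln: 2 codons.
2 × 3 × 4 × 2 × 2 × 2 = 192.

192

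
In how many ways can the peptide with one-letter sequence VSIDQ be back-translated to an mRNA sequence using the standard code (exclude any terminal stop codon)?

Val: 4 codons.
Ser: 6 codons.
Ile: 3 codons.
Asp: 2 codons.
Gln: 2 codons.
4 × 6 × 3 × 2 × 2 = 288.

288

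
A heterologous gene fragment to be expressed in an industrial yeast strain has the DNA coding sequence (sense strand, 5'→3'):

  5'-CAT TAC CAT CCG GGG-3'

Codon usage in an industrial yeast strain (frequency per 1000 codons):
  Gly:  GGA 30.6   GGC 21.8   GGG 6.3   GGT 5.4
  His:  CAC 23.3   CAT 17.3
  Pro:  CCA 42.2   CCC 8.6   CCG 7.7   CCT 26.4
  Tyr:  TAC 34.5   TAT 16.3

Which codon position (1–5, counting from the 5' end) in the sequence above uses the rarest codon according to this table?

Codon 1 CAT (His): 17.3 per 1000.
Codon 2 TAC (Tyr): 34.5 per 1000.
Codon 3 CAT (His): 17.3 per 1000.
Codon 4 CCG (Pro): 7.7 per 1000.
Codon 5 GGG (Gly): 6.3 per 1000.
Lowest frequency is 6.3 at codon 5.

5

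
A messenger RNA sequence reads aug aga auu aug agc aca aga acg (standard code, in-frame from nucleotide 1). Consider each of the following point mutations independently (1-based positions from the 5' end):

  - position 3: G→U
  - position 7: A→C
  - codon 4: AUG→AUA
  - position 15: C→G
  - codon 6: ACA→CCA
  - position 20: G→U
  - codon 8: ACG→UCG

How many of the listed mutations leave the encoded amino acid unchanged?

0

Codon 1: AUG (Met) → AUU (Ile) — missense.
Codon 3: AUU (Ile) → CUU (Leu) — missense.
Codon 4: AUG (Met) → AUA (Ile) — missense.
Codon 5: AGC (Ser) → AGG (Arg) — missense.
Codon 6: ACA (Thr) → CCA (Pro) — missense.
Codon 7: AGA (Arg) → AUA (Ile) — missense.
Codon 8: ACG (Thr) → UCG (Ser) — missense.
Synonymous: 0 of 7.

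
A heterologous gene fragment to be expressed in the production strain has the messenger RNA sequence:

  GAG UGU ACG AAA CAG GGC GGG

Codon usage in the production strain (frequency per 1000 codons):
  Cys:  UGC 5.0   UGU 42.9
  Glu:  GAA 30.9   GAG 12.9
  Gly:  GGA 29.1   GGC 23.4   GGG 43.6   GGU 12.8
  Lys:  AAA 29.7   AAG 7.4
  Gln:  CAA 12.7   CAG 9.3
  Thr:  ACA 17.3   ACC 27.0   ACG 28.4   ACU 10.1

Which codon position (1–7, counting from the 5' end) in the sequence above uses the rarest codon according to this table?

Codon 1 GAG (Glu): 12.9 per 1000.
Codon 2 UGU (Cys): 42.9 per 1000.
Codon 3 ACG (Thr): 28.4 per 1000.
Codon 4 AAA (Lys): 29.7 per 1000.
Codon 5 CAG (Gln): 9.3 per 1000.
Codon 6 GGC (Gly): 23.4 per 1000.
Codon 7 GGG (Gly): 43.6 per 1000.
Lowest frequency is 9.3 at codon 5.

5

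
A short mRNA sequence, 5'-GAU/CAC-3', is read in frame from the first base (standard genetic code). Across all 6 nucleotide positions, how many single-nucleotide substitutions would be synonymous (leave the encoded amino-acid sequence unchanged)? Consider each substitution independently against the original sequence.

Codon 1 (GAU, Asp): 1 synonymous substitution.
Codon 2 (CAC, His): 1 synonymous substitution.
Total: 1 + 1 = 2.

2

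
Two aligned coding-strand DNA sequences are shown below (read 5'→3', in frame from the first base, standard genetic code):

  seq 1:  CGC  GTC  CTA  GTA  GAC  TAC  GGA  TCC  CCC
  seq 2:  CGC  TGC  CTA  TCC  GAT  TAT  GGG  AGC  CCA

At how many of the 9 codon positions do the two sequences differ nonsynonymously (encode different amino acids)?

2

Codon 1: CGC Arg / CGC Arg — identical.
Codon 2: GTC Val / TGC Cys — nonsynonymous.
Codon 3: CTA Leu / CTA Leu — identical.
Codon 4: GTA Val / TCC Ser — nonsynonymous.
Codon 5: GAC Asp / GAT Asp — synonymous.
Codon 6: TAC Tyr / TAT Tyr — synonymous.
Codon 7: GGA Gly / GGG Gly — synonymous.
Codon 8: TCC Ser / AGC Ser — synonymous.
Codon 9: CCC Pro / CCA Pro — synonymous.
Nonsynonymous differences: 2.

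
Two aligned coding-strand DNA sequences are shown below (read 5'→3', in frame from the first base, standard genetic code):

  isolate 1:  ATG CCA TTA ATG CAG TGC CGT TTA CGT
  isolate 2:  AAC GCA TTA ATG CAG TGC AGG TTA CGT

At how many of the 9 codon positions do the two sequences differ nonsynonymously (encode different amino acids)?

2

Codon 1: ATG Met / AAC Asn — nonsynonymous.
Codon 2: CCA Pro / GCA Ala — nonsynonymous.
Codon 3: TTA Leu / TTA Leu — identical.
Codon 4: ATG Met / ATG Met — identical.
Codon 5: CAG Gln / CAG Gln — identical.
Codon 6: TGC Cys / TGC Cys — identical.
Codon 7: CGT Arg / AGG Arg — synonymous.
Codon 8: TTA Leu / TTA Leu — identical.
Codon 9: CGT Arg / CGT Arg — identical.
Nonsynonymous differences: 2.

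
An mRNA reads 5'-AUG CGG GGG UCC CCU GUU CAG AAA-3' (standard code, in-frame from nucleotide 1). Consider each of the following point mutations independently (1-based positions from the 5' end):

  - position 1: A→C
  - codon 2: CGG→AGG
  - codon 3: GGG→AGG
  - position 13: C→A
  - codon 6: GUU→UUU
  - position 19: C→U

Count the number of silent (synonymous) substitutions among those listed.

1

Codon 1: AUG (Met) → CUG (Leu) — missense.
Codon 2: CGG (Arg) → AGG (Arg) — synonymous.
Codon 3: GGG (Gly) → AGG (Arg) — missense.
Codon 5: CCU (Pro) → ACU (Thr) — missense.
Codon 6: GUU (Val) → UUU (Phe) — missense.
Codon 7: CAG (Gln) → UAG (Stop) — nonsense.
Synonymous: 1 of 6.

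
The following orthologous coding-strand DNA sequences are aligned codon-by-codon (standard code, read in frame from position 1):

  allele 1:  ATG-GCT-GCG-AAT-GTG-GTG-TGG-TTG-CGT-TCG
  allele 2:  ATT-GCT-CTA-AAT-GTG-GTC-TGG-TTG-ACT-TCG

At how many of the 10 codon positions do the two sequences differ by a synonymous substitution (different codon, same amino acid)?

1

Codon 1: ATG Met / ATT Ile — nonsynonymous.
Codon 2: GCT Ala / GCT Ala — identical.
Codon 3: GCG Ala / CTA Leu — nonsynonymous.
Codon 4: AAT Asn / AAT Asn — identical.
Codon 5: GTG Val / GTG Val — identical.
Codon 6: GTG Val / GTC Val — synonymous.
Codon 7: TGG Trp / TGG Trp — identical.
Codon 8: TTG Leu / TTG Leu — identical.
Codon 9: CGT Arg / ACT Thr — nonsynonymous.
Codon 10: TCG Ser / TCG Ser — identical.
Synonymous differences: 1.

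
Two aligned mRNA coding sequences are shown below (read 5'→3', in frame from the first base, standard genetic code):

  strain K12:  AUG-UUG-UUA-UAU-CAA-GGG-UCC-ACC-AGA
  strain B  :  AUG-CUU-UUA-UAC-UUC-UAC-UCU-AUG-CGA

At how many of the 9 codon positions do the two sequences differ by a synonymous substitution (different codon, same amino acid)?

4

Codon 1: AUG Met / AUG Met — identical.
Codon 2: UUG Leu / CUU Leu — synonymous.
Codon 3: UUA Leu / UUA Leu — identical.
Codon 4: UAU Tyr / UAC Tyr — synonymous.
Codon 5: CAA Gln / UUC Phe — nonsynonymous.
Codon 6: GGG Gly / UAC Tyr — nonsynonymous.
Codon 7: UCC Ser / UCU Ser — synonymous.
Codon 8: ACC Thr / AUG Met — nonsynonymous.
Codon 9: AGA Arg / CGA Arg — synonymous.
Synonymous differences: 4.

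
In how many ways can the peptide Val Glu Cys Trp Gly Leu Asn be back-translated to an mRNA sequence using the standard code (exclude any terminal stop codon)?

768

Val: 4 codons.
Glu: 2 codons.
Cys: 2 codons.
Trp: 1 codon.
Gly: 4 codons.
Leu: 6 codons.
Asn: 2 codons.
4 × 2 × 2 × 1 × 4 × 6 × 2 = 768.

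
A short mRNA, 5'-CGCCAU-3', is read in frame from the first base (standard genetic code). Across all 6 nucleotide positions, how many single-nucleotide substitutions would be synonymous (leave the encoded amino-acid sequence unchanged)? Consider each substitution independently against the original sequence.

4

Codon 1 (CGC, Arg): 3 synonymous substitutions.
Codon 2 (CAU, His): 1 synonymous substitution.
Total: 3 + 1 = 4.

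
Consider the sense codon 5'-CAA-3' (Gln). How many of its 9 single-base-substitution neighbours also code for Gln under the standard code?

Position 1: none → 0 synonymous.
Position 2: none → 0 synonymous.
Position 3: CAG → 1 synonymous.
Total: 0 + 0 + 1 = 1.

1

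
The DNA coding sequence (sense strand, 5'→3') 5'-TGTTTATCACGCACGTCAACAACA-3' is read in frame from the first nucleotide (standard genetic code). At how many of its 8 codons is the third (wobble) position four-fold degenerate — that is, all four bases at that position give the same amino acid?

Codon 1 TGT (Cys): third position 2-fold.
Codon 2 TTA (Leu): third position 2-fold.
Codon 3 TCA (Ser): third position 4-fold.
Codon 4 CGC (Arg): third position 4-fold.
Codon 5 ACG (Thr): third position 4-fold.
Codon 6 TCA (Ser): third position 4-fold.
Codon 7 ACA (Thr): third position 4-fold.
Codon 8 ACA (Thr): third position 4-fold.
Four-fold degenerate third positions: 6.

6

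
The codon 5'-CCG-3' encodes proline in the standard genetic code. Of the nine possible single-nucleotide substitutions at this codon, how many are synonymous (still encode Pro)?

3

Position 1: none → 0 synonymous.
Position 2: none → 0 synonymous.
Position 3: CCU, CCC, CCA → 3 synonymous.
Total: 0 + 0 + 3 = 3.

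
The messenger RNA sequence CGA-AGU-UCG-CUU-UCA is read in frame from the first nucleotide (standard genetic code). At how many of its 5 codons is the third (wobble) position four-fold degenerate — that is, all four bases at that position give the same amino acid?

4

Codon 1 CGA (Arg): third position 4-fold.
Codon 2 AGU (Ser): third position 2-fold.
Codon 3 UCG (Ser): third position 4-fold.
Codon 4 CUU (Leu): third position 4-fold.
Codon 5 UCA (Ser): third position 4-fold.
Four-fold degenerate third positions: 4.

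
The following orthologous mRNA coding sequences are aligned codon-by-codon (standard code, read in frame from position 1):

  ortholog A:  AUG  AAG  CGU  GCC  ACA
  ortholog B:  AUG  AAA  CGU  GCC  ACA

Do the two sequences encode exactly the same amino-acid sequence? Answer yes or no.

Codon 1: AUG Met / AUG Met — identical.
Codon 2: AAG Lys / AAA Lys — synonymous.
Codon 3: CGU Arg / CGU Arg — identical.
Codon 4: GCC Ala / GCC Ala — identical.
Codon 5: ACA Thr / ACA Thr — identical.
Nonsynonymous differences: 0 → same protein.

yes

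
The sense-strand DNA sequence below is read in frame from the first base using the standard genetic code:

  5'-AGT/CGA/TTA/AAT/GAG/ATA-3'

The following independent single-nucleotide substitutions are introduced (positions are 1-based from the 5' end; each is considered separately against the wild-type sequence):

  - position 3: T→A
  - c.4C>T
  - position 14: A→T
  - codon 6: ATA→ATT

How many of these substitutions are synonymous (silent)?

Codon 1: AGT (Ser) → AGA (Arg) — missense.
Codon 2: CGA (Arg) → TGA (Stop) — nonsense.
Codon 5: GAG (Glu) → GTG (Val) — missense.
Codon 6: ATA (Ile) → ATT (Ile) — synonymous.
Synonymous: 1 of 4.

1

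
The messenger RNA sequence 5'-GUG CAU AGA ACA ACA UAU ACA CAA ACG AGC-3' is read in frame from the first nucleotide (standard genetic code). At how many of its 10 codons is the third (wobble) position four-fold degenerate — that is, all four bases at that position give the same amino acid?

5

Codon 1 GUG (Val): third position 4-fold.
Codon 2 CAU (His): third position 2-fold.
Codon 3 AGA (Arg): third position 2-fold.
Codon 4 ACA (Thr): third position 4-fold.
Codon 5 ACA (Thr): third position 4-fold.
Codon 6 UAU (Tyr): third position 2-fold.
Codon 7 ACA (Thr): third position 4-fold.
Codon 8 CAA (Gln): third position 2-fold.
Codon 9 ACG (Thr): third position 4-fold.
Codon 10 AGC (Ser): third position 2-fold.
Four-fold degenerate third positions: 5.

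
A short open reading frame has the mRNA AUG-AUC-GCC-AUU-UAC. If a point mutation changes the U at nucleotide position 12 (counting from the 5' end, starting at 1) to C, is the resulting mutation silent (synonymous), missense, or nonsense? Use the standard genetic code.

silent

Position 12 falls in codon 4: AUU → Ile.
After the substitution the codon is AUC → Ile.
Both encode Ile, so the change is synonymous.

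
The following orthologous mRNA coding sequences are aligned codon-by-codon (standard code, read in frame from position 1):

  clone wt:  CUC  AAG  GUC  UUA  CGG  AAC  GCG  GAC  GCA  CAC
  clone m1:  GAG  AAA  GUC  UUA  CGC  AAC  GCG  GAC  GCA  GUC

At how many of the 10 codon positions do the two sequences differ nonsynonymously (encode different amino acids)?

Codon 1: CUC Leu / GAG Glu — nonsynonymous.
Codon 2: AAG Lys / AAA Lys — synonymous.
Codon 3: GUC Val / GUC Val — identical.
Codon 4: UUA Leu / UUA Leu — identical.
Codon 5: CGG Arg / CGC Arg — synonymous.
Codon 6: AAC Asn / AAC Asn — identical.
Codon 7: GCG Ala / GCG Ala — identical.
Codon 8: GAC Asp / GAC Asp — identical.
Codon 9: GCA Ala / GCA Ala — identical.
Codon 10: CAC His / GUC Val — nonsynonymous.
Nonsynonymous differences: 2.

2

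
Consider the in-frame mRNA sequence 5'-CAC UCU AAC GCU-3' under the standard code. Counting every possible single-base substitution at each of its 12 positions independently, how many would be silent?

8

Codon 1 (CAC, His): 1 synonymous substitution.
Codon 2 (UCU, Ser): 3 synonymous substitutions.
Codon 3 (AAC, Asn): 1 synonymous substitution.
Codon 4 (GCU, Ala): 3 synonymous substitutions.
Total: 1 + 3 + 1 + 3 = 8.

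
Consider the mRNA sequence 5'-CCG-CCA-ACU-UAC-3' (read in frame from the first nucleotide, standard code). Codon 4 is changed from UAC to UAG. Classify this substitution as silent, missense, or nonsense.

Position 12 falls in codon 4: UAC → Tyr.
After the substitution the codon is UAG → Stop.
The new codon is a stop codon, so this is a nonsense mutation.

nonsense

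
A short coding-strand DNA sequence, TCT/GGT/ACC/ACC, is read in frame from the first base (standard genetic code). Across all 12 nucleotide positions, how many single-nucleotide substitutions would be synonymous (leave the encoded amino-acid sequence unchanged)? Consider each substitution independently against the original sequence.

Codon 1 (TCT, Ser): 3 synonymous substitutions.
Codon 2 (GGT, Gly): 3 synonymous substitutions.
Codon 3 (ACC, Thr): 3 synonymous substitutions.
Codon 4 (ACC, Thr): 3 synonymous substitutions.
Total: 3 + 3 + 3 + 3 = 12.

12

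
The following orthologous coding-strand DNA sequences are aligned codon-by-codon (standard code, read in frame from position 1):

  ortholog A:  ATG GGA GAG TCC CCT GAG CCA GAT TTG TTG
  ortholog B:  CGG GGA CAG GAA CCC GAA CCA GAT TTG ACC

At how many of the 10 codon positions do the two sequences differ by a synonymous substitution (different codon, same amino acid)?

Codon 1: ATG Met / CGG Arg — nonsynonymous.
Codon 2: GGA Gly / GGA Gly — identical.
Codon 3: GAG Glu / CAG Gln — nonsynonymous.
Codon 4: TCC Ser / GAA Glu — nonsynonymous.
Codon 5: CCT Pro / CCC Pro — synonymous.
Codon 6: GAG Glu / GAA Glu — synonymous.
Codon 7: CCA Pro / CCA Pro — identical.
Codon 8: GAT Asp / GAT Asp — identical.
Codon 9: TTG Leu / TTG Leu — identical.
Codon 10: TTG Leu / ACC Thr — nonsynonymous.
Synonymous differences: 2.

2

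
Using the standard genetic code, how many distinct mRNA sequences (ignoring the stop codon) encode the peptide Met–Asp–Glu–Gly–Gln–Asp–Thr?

Met: 1 codon.
Asp: 2 codons.
Glu: 2 codons.
Gly: 4 codons.
Gln: 2 codons.
Asp: 2 codons.
Thr: 4 codons.
1 × 2 × 2 × 4 × 2 × 2 × 4 = 256.

256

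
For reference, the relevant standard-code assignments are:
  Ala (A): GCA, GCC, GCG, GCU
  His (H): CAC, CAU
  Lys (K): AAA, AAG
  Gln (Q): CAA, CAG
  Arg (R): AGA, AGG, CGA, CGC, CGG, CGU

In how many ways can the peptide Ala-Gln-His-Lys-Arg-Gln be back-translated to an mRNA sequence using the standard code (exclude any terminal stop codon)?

384

Ala: 4 codons.
Gln: 2 codons.
His: 2 codons.
Lys: 2 codons.
Arg: 6 codons.
Gln: 2 codons.
4 × 2 × 2 × 2 × 6 × 2 = 384.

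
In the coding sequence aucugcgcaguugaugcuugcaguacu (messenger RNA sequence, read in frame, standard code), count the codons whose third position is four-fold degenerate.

4

Codon 1 AUC (Ile): third position 3-fold.
Codon 2 UGC (Cys): third position 2-fold.
Codon 3 GCA (Ala): third position 4-fold.
Codon 4 GUU (Val): third position 4-fold.
Codon 5 GAU (Asp): third position 2-fold.
Codon 6 GCU (Ala): third position 4-fold.
Codon 7 UGC (Cys): third position 2-fold.
Codon 8 AGU (Ser): third position 2-fold.
Codon 9 ACU (Thr): third position 4-fold.
Four-fold degenerate third positions: 4.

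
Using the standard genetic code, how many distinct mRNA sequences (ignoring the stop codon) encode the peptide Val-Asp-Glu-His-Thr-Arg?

768

Val: 4 codons.
Asp: 2 codons.
Glu: 2 codons.
His: 2 codons.
Thr: 4 codons.
Arg: 6 codons.
4 × 2 × 2 × 2 × 4 × 6 = 768.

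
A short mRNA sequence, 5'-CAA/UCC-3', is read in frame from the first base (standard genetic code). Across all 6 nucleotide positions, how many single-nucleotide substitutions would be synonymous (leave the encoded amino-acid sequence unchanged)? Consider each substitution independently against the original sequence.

4

Codon 1 (CAA, Gln): 1 synonymous substitution.
Codon 2 (UCC, Ser): 3 synonymous substitutions.
Total: 1 + 3 = 4.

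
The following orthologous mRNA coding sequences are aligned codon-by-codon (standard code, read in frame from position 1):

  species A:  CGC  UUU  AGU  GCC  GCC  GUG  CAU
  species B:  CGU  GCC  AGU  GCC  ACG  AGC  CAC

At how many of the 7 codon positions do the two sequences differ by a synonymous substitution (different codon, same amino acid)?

2

Codon 1: CGC Arg / CGU Arg — synonymous.
Codon 2: UUU Phe / GCC Ala — nonsynonymous.
Codon 3: AGU Ser / AGU Ser — identical.
Codon 4: GCC Ala / GCC Ala — identical.
Codon 5: GCC Ala / ACG Thr — nonsynonymous.
Codon 6: GUG Val / AGC Ser — nonsynonymous.
Codon 7: CAU His / CAC His — synonymous.
Synonymous differences: 2.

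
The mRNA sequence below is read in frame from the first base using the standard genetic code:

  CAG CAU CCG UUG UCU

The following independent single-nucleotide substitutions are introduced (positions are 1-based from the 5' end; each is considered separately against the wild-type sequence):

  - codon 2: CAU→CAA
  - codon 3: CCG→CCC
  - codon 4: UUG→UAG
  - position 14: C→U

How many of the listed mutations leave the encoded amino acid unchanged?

1

Codon 2: CAU (His) → CAA (Gln) — missense.
Codon 3: CCG (Pro) → CCC (Pro) — synonymous.
Codon 4: UUG (Leu) → UAG (Stop) — nonsense.
Codon 5: UCU (Ser) → UUU (Phe) — missense.
Synonymous: 1 of 4.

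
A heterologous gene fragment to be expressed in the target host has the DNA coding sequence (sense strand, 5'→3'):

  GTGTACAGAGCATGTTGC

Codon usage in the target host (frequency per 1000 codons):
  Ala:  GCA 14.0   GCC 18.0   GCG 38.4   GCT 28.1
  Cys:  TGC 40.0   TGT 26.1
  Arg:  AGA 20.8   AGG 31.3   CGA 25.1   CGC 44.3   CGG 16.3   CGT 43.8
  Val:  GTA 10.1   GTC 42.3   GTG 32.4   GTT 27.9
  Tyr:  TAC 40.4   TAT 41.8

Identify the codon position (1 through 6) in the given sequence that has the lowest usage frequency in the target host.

Codon 1 GTG (Val): 32.4 per 1000.
Codon 2 TAC (Tyr): 40.4 per 1000.
Codon 3 AGA (Arg): 20.8 per 1000.
Codon 4 GCA (Ala): 14.0 per 1000.
Codon 5 TGT (Cys): 26.1 per 1000.
Codon 6 TGC (Cys): 40.0 per 1000.
Lowest frequency is 14.0 at codon 4.

4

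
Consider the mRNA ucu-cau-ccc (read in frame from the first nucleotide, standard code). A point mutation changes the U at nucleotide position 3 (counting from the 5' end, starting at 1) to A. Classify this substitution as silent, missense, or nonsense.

silent

Position 3 falls in codon 1: UCU → Ser.
After the substitution the codon is UCA → Ser.
Both encode Ser, so the change is synonymous.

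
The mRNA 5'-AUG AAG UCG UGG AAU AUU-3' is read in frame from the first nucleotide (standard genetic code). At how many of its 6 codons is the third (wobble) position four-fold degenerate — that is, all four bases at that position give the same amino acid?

1

Codon 1 AUG (Met): third position 1-fold.
Codon 2 AAG (Lys): third position 2-fold.
Codon 3 UCG (Ser): third position 4-fold.
Codon 4 UGG (Trp): third position 1-fold.
Codon 5 AAU (Asn): third position 2-fold.
Codon 6 AUU (Ile): third position 3-fold.
Four-fold degenerate third positions: 1.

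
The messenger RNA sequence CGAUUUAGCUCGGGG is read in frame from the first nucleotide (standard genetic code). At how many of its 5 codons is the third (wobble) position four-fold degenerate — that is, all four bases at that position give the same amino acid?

Codon 1 CGA (Arg): third position 4-fold.
Codon 2 UUU (Phe): third position 2-fold.
Codon 3 AGC (Ser): third position 2-fold.
Codon 4 UCG (Ser): third position 4-fold.
Codon 5 GGG (Gly): third position 4-fold.
Four-fold degenerate third positions: 3.

3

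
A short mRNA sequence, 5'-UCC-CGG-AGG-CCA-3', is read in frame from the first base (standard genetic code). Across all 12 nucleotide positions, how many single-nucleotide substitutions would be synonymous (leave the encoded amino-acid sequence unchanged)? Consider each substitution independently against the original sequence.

Codon 1 (UCC, Ser): 3 synonymous substitutions.
Codon 2 (CGG, Arg): 4 synonymous substitutions.
Codon 3 (AGG, Arg): 2 synonymous substitutions.
Codon 4 (CCA, Pro): 3 synonymous substitutions.
Total: 3 + 4 + 2 + 3 = 12.

12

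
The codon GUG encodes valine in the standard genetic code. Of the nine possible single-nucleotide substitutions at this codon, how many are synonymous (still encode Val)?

Position 1: none → 0 synonymous.
Position 2: none → 0 synonymous.
Position 3: GUU, GUC, GUA → 3 synonymous.
Total: 0 + 0 + 3 = 3.

3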